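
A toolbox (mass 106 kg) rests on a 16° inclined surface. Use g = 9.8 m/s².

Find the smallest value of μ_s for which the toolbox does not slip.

At the slip threshold m g sin θ = μ_s m g cos θ, so μ_s,min = tan θ.
μ_s,min = tan 16° = 0.287.

μ_s,min ≈ 0.287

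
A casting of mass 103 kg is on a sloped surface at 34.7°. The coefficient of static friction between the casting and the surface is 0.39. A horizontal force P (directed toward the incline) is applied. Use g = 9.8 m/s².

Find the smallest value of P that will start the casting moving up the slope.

P ≈ 1500 N

At impending motion up the slope, friction acts down-slope at its limit: f = μ_s N.
Perpendicular to the incline: N = m g cos θ + P sin θ.
Along the incline: P cos θ = m g sin θ + μ_s N = m g sin θ + μ_s (m g cos θ + P sin θ).
Solving, P (cos θ − μ_s sin θ) = m g (sin θ + μ_s cos θ), so P = 103×9.8×(sin 34.7° + 0.39 cos 34.7°)/(cos 34.7° − 0.39 sin 34.7°) = 1010×0.8899/0.6001 = 1500 N.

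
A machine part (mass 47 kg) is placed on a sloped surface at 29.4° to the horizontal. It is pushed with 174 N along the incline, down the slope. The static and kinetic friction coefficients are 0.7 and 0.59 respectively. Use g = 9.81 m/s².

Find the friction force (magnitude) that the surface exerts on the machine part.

Perpendicular to the surface, N = m g cos θ = 47·9.81·cos 29.4° = 401.7 N.
For equilibrium along the incline the friction force must supply f = m g sin θ + P = 226.3 + 174 = 400.3 N (positive meaning up-slope).
Static friction can supply at most μ_s N = 281.2 N.
|400.3| exceeds 281.2 N, so the machine part slips down-slope; friction is kinetic, f = μ_k N = 0.59×401.7 = 237 N.

f ≈ 237 N (up the incline)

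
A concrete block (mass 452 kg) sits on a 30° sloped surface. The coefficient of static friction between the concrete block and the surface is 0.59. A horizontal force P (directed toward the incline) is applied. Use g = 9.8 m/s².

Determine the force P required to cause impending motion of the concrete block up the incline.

P ≈ 7840 N

At impending motion up the slope, friction acts down-slope at its limit: f = μ_s N.
Perpendicular to the incline: N = m g cos θ + P sin θ.
Along the incline: P cos θ = m g sin θ + μ_s N = m g sin θ + μ_s (m g cos θ + P sin θ).
Solving, P (cos θ − μ_s sin θ) = m g (sin θ + μ_s cos θ), so P = 452×9.8×(sin 30° + 0.59 cos 30°)/(cos 30° − 0.59 sin 30°) = 4430×1.011/0.571 = 7840 N.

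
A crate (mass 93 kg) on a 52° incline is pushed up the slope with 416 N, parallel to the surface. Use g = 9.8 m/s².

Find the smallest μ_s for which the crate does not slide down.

N = m g cos θ = 561.1 N.
Friction must make up the shortfall along the incline: f = m g sin θ − P = 718.2 − 416 = 302.2 N.
At the threshold f = μ_s N, so μ_s,min = 302.2/561.1 = 0.539.

μ_s,min ≈ 0.539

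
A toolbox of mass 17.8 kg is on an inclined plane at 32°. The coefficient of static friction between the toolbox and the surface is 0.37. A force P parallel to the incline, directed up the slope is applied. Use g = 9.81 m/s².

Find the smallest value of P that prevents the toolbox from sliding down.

The toolbox tends to slide down (tan θ > μ_s), so at the point of impending slip friction acts up-slope at its limit: f = μ_s N.
P is parallel to the surface, so N = m g cos θ = 148 N.
Along the incline: P + μ_s N = m g sin θ, so P = 92.5 − 0.37×148 = 37.7 N.

P_min ≈ 37.7 N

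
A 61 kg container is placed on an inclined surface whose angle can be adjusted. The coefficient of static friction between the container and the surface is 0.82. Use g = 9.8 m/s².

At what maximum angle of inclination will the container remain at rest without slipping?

At the slip threshold, m g sin θ = μ_s · m g cos θ, so tan θ = μ_s.
θ_max = arctan(0.82) = 39.4°.

θ_max ≈ 39.4°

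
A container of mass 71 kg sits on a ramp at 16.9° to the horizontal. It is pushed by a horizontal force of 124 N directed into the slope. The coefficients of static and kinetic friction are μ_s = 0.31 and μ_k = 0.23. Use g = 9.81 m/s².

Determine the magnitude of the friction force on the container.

f ≈ 83.8 N (up the incline)

Resolve perpendicular to the incline: N = m g cos θ + P sin θ = 71×9.81×cos 16.9° + 124×sin 16.9° = 702.5 N.
Parallel to the incline: P cos θ − m g sin θ = 118.6 − 202.5 = -83.83 N; the friction needed to balance this is 83.83 N acting up the slope.
Maximum static friction: μ_s N = 0.31 × 702.5 = 217.8 N.
|f_req| = 83.83 ≤ 217.8 N → the container is in equilibrium; friction equals the required value.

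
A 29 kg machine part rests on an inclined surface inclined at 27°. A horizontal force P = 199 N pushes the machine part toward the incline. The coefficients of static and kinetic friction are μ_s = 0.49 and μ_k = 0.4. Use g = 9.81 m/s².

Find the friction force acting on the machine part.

Resolve perpendicular to the incline: N = m g cos θ + P sin θ = 29×9.81×cos 27° + 199×sin 27° = 343.8 N.
Parallel to the incline: P cos θ − m g sin θ = 177.3 − 129.2 = 48.15 N; the friction needed to balance this is 48.15 N acting down the slope.
Maximum static friction: μ_s N = 0.49 × 343.8 = 168.5 N.
|f_req| = 48.15 ≤ 168.5 N → the machine part is in equilibrium; friction equals the required value.

f ≈ 48.2 N (down the incline)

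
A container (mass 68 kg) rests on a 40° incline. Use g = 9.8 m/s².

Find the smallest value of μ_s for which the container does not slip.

μ_s,min ≈ 0.839

At the slip threshold m g sin θ = μ_s m g cos θ, so μ_s,min = tan θ.
μ_s,min = tan 40° = 0.839.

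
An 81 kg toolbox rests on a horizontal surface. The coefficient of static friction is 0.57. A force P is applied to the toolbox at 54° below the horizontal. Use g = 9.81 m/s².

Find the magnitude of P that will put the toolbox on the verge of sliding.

P ≈ 3580 N

N = m g + P sin α (the push presses the toolbox into the horizontal surface).
At impending slip, P cos α = μ_s N = μ_s (m g + P sin α).
Solving: P (cos α − μ_s sin α) = μ_s m g → P = 0.57×795/(cos 54° − 0.57 sin 54°) = 453/0.1266 = 3580 N.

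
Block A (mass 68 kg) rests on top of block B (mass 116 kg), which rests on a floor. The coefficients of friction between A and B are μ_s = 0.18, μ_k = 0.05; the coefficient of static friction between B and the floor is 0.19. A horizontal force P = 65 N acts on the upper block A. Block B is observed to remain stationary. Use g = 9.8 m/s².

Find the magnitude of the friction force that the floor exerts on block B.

f ≈ 65 N

Normal force at the A–B interface: N₁ = m_A g = 666.4 N.
So the A–B interface can sustain at most μ_s N₁ = 120 N of static friction.
Since P = 65 N ≤ 120 N, A does not slip on B; friction on A equals P = 65 N.
By Newton's third law B feels 65 N forward from A. With B stationary, the floor's static friction on B balances it: f₂ = 65 N (well within μ_s(m_A+m_B)g = 342.6 N).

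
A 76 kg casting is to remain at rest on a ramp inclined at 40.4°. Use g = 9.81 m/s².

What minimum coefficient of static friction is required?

μ_s,min ≈ 0.851

At the slip threshold m g sin θ = μ_s m g cos θ, so μ_s,min = tan θ.
μ_s,min = tan 40.4° = 0.851.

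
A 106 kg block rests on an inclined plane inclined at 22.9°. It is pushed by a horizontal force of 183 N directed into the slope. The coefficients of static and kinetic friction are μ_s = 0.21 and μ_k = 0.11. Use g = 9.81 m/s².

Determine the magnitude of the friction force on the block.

Normal direction: N = m g cos θ + P sin θ = 1029 N.
Parallel to the incline: P cos θ − m g sin θ = 168.6 − 404.6 = -236.1 N; the friction needed to balance this is 236.1 N acting up the slope.
Maximum static friction: μ_s N = 0.21 × 1029 = 216.1 N.
The required 236.1 N exceeds the static limit, so the block slides down-slope and f = μ_k N = 0.11×1029 = 113 N.

f ≈ 113 N (up the incline)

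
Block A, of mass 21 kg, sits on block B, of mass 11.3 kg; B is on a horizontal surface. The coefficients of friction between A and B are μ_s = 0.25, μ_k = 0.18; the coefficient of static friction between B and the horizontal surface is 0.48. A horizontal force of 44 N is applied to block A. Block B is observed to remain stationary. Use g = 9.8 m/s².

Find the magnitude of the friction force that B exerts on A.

The normal force B exerts on A is simply A's weight, N₁ = 205.8 N.
So the A–B interface can sustain at most μ_s N₁ = 51.45 N of static friction.
Since P = 44 N ≤ 51.45 N, A does not slip on B; friction on A equals P = 44 N.
By Newton's third law B feels 44 N forward from A. With B stationary, the floor's static friction on B balances it: f₂ = 44 N (well within μ_s(m_A+m_B)g = 151.9 N).

f ≈ 44 N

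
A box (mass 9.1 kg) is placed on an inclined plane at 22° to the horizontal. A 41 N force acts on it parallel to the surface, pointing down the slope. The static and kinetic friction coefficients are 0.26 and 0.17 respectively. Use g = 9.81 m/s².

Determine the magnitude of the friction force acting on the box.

f ≈ 14.1 N (up the incline)

Normal force: N = m g cos θ = 9.1 × 9.81 × cos 22° = 82.77 N.
The friction needed for equilibrium is m g sin θ + P = 33.44 + 41 = 74.44 N, measured positive up-slope.
Maximum static friction available: μ_s N = 0.26 × 82.77 = 21.52 N.
Since |74.44| > 21.52 N, static friction cannot hold it; the box slides down the incline and kinetic friction applies: f = μ_k N = 0.17 × 82.77 = 14.1 N.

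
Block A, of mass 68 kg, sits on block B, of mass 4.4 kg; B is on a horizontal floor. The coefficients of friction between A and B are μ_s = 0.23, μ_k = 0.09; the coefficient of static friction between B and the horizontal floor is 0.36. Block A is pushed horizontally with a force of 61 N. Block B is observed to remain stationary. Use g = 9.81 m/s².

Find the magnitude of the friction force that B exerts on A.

f ≈ 61 N

The normal force B exerts on A is simply A's weight, N₁ = 667.1 N.
Maximum static friction on A from B: μ_s N₁ = 0.23×667.1 = 153.4 N.
P = 61 N is within that limit, so A and B move together (both at rest); the A–B friction is simply f₁ = P = 61 N.
B experiences an equal 61 N forward from A (third law). B is in equilibrium, so the floor supplies f₂ = 61 N of static friction (limit μ_s(m_A+m_B)g = 255.7 N, not exceeded).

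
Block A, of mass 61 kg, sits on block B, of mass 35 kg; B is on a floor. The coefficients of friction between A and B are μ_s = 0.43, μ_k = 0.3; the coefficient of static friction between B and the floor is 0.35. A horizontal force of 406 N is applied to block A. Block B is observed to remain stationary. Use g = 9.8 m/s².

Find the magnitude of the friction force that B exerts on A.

f ≈ 179 N

The normal force B exerts on A is simply A's weight, N₁ = 597.8 N.
So the A–B interface can sustain at most μ_s N₁ = 257.1 N of static friction.
Since P = 406 N > 257.1 N, A slides on B; the A–B friction is kinetic: f₁ = μ_k N₁ = 0.3×597.8 = 179 N.
By Newton's third law B feels 179 N forward from A. With B stationary, the floor's static friction on B balances it: f₂ = 179 N (well within μ_s(m_A+m_B)g = 329.3 N).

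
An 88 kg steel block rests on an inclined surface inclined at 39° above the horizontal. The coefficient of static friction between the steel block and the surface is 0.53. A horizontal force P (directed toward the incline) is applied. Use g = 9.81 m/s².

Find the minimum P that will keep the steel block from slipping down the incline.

The steel block tends to slide down (tan θ > μ_s), so at the point of impending slip friction acts up-slope at its limit: f = μ_s N.
Perpendicular to the incline: N = m g cos θ + P sin θ.
Along the incline: P cos θ + μ_s N = m g sin θ, i.e. P cos θ + μ_s (m g cos θ + P sin θ) = m g sin θ.
Solving, P (cos θ + μ_s sin θ) = m g (sin θ − μ_s cos θ), so P = 863×0.2174/1.111 = 169 N.

P_min ≈ 169 N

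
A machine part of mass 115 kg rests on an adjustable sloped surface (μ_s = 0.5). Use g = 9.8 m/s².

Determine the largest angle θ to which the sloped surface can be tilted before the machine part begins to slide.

θ_max ≈ 26.6°

At the slip threshold, m g sin θ = μ_s · m g cos θ, so tan θ = μ_s.
θ_max = arctan(0.5) = 26.6°.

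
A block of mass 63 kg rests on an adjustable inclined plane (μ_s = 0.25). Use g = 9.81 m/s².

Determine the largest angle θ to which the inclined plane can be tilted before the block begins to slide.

θ_max ≈ 14°

At the slip threshold, m g sin θ = μ_s · m g cos θ, so tan θ = μ_s.
θ_max = arctan(0.25) = 14°.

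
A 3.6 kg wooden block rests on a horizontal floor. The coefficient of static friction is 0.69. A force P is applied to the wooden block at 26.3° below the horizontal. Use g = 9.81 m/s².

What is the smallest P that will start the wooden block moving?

P ≈ 41.2 N

N = m g + P sin α (the push presses the wooden block into the horizontal floor).
At impending slip, P cos α = μ_s N = μ_s (m g + P sin α).
Solving: P (cos α − μ_s sin α) = μ_s m g → P = 0.69×35.3/(cos 26.3° − 0.69 sin 26.3°) = 24.4/0.5908 = 41.2 N.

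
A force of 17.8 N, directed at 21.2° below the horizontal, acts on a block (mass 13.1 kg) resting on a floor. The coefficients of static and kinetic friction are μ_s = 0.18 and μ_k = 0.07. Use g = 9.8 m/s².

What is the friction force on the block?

f ≈ 16.6 N

The vertical component of P adds to the normal force: N = m g + P sin α = 128.4 + 6.437 = 134.8 N.
The horizontal driving force is P cos α = 16.6 N, so equilibrium needs friction f = 16.6 N.
μ_s N = 0.18 × 134.8 = 24.27 N.
16.6 ≤ 24.27 N → static; friction equals the required 16.6 N.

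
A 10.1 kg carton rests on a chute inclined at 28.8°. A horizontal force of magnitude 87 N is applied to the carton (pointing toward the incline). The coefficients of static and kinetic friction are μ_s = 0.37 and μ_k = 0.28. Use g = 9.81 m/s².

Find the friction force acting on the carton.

f ≈ 28.5 N (down the incline)

Resolve perpendicular to the incline: N = m g cos θ + P sin θ = 10.1×9.81×cos 28.8° + 87×sin 28.8° = 128.7 N.
Along the incline, the net driving force (taking up-slope positive) is P cos θ − m g sin θ = 76.24 − 47.73 = 28.51 N, so equilibrium requires friction f = -28.51 N (down-slope).
Maximum static friction: μ_s N = 0.37 × 128.7 = 47.63 N.
|f_req| = 28.51 ≤ 47.63 N → the carton is in equilibrium; friction equals the required value.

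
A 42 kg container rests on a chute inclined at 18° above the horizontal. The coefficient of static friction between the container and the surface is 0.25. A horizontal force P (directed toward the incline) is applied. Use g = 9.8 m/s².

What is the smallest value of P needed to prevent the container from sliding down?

The container tends to slide down (tan θ > μ_s), so at the point of impending slip friction acts up-slope at its limit: f = μ_s N.
Perpendicular to the incline: N = m g cos θ + P sin θ.
Along the incline: P cos θ + μ_s N = m g sin θ, i.e. P cos θ + μ_s (m g cos θ + P sin θ) = m g sin θ.
Solving, P (cos θ + μ_s sin θ) = m g (sin θ − μ_s cos θ), so P = 412×0.07125/1.028 = 28.5 N.

P_min ≈ 28.5 N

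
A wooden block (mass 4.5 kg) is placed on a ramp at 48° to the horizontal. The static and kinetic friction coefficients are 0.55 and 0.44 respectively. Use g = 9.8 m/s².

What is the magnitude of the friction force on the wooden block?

Perpendicular to the surface, N = m g cos θ = 4.5·9.8·cos 48° = 29.51 N.
Along the slope the weight component is m g sin θ = 32.77 N; friction must supply exactly this, acting up-slope.
Maximum static friction available: μ_s N = 0.55 × 29.51 = 16.23 N.
|32.77| exceeds 16.23 N, so the wooden block slips down-slope; friction is kinetic, f = μ_k N = 0.44×29.51 = 13 N.

f ≈ 13 N (up the incline)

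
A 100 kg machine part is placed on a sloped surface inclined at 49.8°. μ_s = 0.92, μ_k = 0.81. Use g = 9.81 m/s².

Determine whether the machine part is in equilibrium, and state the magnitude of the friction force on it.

f ≈ 513 N

N = m g cos θ = 633 N.
Down-slope weight component: m g sin θ = 749 N.
μ_s N = 583 N.
749 > 583 N, so it slides; kinetic friction f = μ_k N = 0.81×633 = 513 N.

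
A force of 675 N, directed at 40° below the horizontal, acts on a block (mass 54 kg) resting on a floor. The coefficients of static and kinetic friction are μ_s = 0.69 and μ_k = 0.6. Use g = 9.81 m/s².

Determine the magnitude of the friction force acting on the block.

f ≈ 517 N

Vertical equilibrium gives N = m g + P sin α = 963.6 N.
For equilibrium, f = P cos α = 675×cos 40° = 517.1 N.
μ_s N = 0.69 × 963.6 = 664.9 N.
517.1 ≤ 664.9 N → static; friction equals the required 517 N.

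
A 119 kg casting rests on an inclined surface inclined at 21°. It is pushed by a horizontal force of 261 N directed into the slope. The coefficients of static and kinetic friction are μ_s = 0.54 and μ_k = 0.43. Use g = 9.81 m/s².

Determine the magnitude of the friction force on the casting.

Normal direction: N = m g cos θ + P sin θ = 1183 N.
Parallel to the incline: P cos θ − m g sin θ = 243.7 − 418.4 = -174.7 N; the friction needed to balance this is 174.7 N acting up the slope.
The limit of static friction is μ_s N = 639 N.
Since 174.7 N is within the 639 N limit, the casting stays put and friction is exactly 175 N.

f ≈ 175 N (up the incline)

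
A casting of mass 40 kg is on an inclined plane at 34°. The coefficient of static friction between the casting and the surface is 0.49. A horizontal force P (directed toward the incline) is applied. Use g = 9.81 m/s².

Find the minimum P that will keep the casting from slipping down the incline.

The casting tends to slide down (tan θ > μ_s), so at the point of impending slip friction acts up-slope at its limit: f = μ_s N.
Perpendicular to the incline: N = m g cos θ + P sin θ.
Along the incline: P cos θ + μ_s N = m g sin θ, i.e. P cos θ + μ_s (m g cos θ + P sin θ) = m g sin θ.
Solving, P (cos θ + μ_s sin θ) = m g (sin θ − μ_s cos θ), so P = 392×0.153/1.103 = 54.4 N.

P_min ≈ 54.4 N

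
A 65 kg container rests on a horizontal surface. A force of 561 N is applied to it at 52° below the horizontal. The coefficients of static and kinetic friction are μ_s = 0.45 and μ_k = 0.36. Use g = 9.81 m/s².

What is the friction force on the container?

f ≈ 345 N

N = m g + P sin α = 637.6 + 561×sin 52° = 1080 N.
For equilibrium, f = P cos α = 561×cos 52° = 345.4 N.
μ_s N = 0.45 × 1080 = 485.9 N.
345.4 ≤ 485.9 N → static; friction equals the required 345 N.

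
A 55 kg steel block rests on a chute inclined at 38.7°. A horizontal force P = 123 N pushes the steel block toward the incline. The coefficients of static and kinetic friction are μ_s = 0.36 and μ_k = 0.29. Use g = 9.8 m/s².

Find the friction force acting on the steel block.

The horizontal push has a component P sin θ into the surface, so N = m g cos θ + P sin θ = 420.7 + 76.9 = 497.6 N.
Parallel to the incline: P cos θ − m g sin θ = 95.99 − 337 = -241 N; the friction needed to balance this is 241 N acting up the slope.
Maximum static friction: μ_s N = 0.36 × 497.6 = 179.1 N.
|f_req| = 241 > 179.1 N → the steel block slides down the incline; f = μ_k N = 0.29 × 497.6 = 144 N.

f ≈ 144 N (up the incline)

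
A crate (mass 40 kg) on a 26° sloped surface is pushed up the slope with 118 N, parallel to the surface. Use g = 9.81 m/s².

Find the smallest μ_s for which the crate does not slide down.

N = m g cos θ = 352.7 N.
Friction must make up the shortfall along the incline: f = m g sin θ − P = 172 − 118 = 54.02 N.
At the threshold f = μ_s N, so μ_s,min = 54.02/352.7 = 0.153.

μ_s,min ≈ 0.153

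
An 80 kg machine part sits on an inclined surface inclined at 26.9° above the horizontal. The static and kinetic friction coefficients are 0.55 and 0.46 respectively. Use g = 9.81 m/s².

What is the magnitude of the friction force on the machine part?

The normal reaction is N = m g cos θ = 699.9 N.
Along the slope the weight component is m g sin θ = 355.1 N; friction must supply exactly this, acting up-slope.
Static friction can supply at most μ_s N = 384.9 N.
Since |355.1| ≤ 384.9 N, no slip — friction simply equals what equilibrium demands.

f ≈ 355 N (up the incline)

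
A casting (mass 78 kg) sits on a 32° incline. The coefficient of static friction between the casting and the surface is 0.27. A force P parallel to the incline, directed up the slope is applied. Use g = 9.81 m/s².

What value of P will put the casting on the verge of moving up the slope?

At impending motion up the slope, friction acts down-slope at its limit: f = μ_s N.
P is parallel to the surface, so N = m g cos θ = 649 N.
Along the incline: P = m g sin θ + μ_s N = 405 + 0.27×649 = 581 N.

P ≈ 581 N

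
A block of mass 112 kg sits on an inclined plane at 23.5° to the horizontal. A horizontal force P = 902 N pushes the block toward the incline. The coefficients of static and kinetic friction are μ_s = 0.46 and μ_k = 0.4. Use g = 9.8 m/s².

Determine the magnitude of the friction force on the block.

The horizontal push has a component P sin θ into the surface, so N = m g cos θ + P sin θ = 1007 + 359.7 = 1366 N.
Along the incline, the net driving force (taking up-slope positive) is P cos θ − m g sin θ = 827.2 − 437.7 = 389.5 N, so equilibrium requires friction f = -389.5 N (down-slope).
The limit of static friction is μ_s N = 628.5 N.
Since 389.5 N is within the 628.5 N limit, the block stays put and friction is exactly 390 N.

f ≈ 390 N (down the incline)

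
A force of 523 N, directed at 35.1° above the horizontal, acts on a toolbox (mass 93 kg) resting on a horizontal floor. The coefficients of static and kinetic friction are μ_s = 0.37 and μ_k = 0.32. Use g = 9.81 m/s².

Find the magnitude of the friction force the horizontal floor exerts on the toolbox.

f ≈ 196 N

N = m g − P sin α = 912.3 − 523×sin 35.1° = 611.6 N.
The horizontal driving force is P cos α = 427.9 N, so equilibrium needs friction f = 427.9 N.
The static-friction limit is μ_s N = 226.3 N.
The required friction exceeds μ_s N, so the toolbox moves and f = μ_k N = 196 N.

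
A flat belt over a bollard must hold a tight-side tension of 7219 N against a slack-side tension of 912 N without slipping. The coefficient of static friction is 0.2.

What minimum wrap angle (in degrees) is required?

T₂/T₁ = e^{μβ} → β = ln(T₂/T₁)/μ.
β = ln(7219/912)/0.2 = 2.069/0.2 = 10.34 rad.
In degrees: β = 10.34 × 180/π = 593°.

β_min ≈ 593°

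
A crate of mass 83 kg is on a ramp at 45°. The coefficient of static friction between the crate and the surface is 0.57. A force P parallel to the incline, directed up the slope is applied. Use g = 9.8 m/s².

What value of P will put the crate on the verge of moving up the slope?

At impending motion up the slope, friction acts down-slope at its limit: f = μ_s N.
P is parallel to the surface, so N = m g cos θ = 575 N.
Along the incline: P = m g sin θ + μ_s N = 575 + 0.57×575 = 903 N.

P ≈ 903 N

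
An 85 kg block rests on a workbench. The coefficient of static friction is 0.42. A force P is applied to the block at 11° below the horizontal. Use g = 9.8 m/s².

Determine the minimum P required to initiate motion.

N = m g + P sin α (the push presses the block into the workbench).
At impending slip, P cos α = μ_s N = μ_s (m g + P sin α).
Solving: P (cos α − μ_s sin α) = μ_s m g → P = 0.42×833/(cos 11° − 0.42 sin 11°) = 350/0.9015 = 388 N.

P ≈ 388 N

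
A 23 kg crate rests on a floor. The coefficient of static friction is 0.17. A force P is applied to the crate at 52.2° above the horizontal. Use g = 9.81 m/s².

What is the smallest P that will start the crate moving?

N = m g − P sin α (the pull lifts the crate).
At impending slip, P cos α = μ_s N = μ_s (m g − P sin α).
Solving: P (cos α + μ_s sin α) = μ_s m g → P = 0.17×226/(cos 52.2° + 0.17 sin 52.2°) = 38.4/0.7472 = 51.3 N.

P ≈ 51.3 N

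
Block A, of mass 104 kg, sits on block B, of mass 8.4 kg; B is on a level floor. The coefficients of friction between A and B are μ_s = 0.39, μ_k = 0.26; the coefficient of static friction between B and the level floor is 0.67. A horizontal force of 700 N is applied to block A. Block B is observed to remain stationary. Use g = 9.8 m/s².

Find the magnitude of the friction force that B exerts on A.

f ≈ 265 N

Between the blocks, N₁ = m_A g = 1019 N.
So the A–B interface can sustain at most μ_s N₁ = 397.5 N of static friction.
P = 700 N exceeds that limit, so A slips over B and the interface friction becomes kinetic: f₁ = μ_k N₁ = 0.26×1019 = 265 N.
By Newton's third law B feels 265 N forward from A. With B stationary, the floor's static friction on B balances it: f₂ = 265 N (well within μ_s(m_A+m_B)g = 738 N).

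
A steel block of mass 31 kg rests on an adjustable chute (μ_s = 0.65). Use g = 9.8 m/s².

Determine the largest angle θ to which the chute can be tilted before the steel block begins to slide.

θ_max ≈ 33°

At the slip threshold, m g sin θ = μ_s · m g cos θ, so tan θ = μ_s.
θ_max = arctan(0.65) = 33°.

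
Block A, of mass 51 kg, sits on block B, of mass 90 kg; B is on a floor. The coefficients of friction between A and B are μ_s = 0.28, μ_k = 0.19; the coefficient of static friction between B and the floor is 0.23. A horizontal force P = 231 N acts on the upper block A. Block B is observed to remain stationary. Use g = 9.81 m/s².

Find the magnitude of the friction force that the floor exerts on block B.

f ≈ 95.1 N

Normal force at the A–B interface: N₁ = m_A g = 500.3 N.
So the A–B interface can sustain at most μ_s N₁ = 140.1 N of static friction.
Since P = 231 N > 140.1 N, A slides on B; the A–B friction is kinetic: f₁ = μ_k N₁ = 0.19×500.3 = 95.1 N.
B experiences an equal 95.1 N forward from A (third law). B is in equilibrium, so the floor supplies f₂ = 95.1 N of static friction (limit μ_s(m_A+m_B)g = 318.1 N, not exceeded).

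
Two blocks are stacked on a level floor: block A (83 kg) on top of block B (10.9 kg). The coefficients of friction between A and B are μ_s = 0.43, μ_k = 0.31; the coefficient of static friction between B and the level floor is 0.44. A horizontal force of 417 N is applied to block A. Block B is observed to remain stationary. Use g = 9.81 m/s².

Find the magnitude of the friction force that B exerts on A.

The normal force B exerts on A is simply A's weight, N₁ = 814.2 N.
So the A–B interface can sustain at most μ_s N₁ = 350.1 N of static friction.
Since P = 417 N > 350.1 N, A slides on B; the A–B friction is kinetic: f₁ = μ_k N₁ = 0.31×814.2 = 252 N.
B experiences an equal 252 N forward from A (third law). B is in equilibrium, so the floor supplies f₂ = 252 N of static friction (limit μ_s(m_A+m_B)g = 405.3 N, not exceeded).

f ≈ 252 N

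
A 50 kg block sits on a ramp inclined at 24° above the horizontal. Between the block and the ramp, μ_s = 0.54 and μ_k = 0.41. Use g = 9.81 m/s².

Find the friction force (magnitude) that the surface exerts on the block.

Perpendicular to the surface, N = m g cos θ = 50·9.81·cos 24° = 448.1 N.
Along the slope the weight component is m g sin θ = 199.5 N; friction must supply exactly this, acting up-slope.
The static-friction ceiling is μ_s N = 0.54 × 448.1 = 242 N.
Since |199.5| ≤ 242 N, no slip — friction simply equals what equilibrium demands.

f ≈ 200 N (up the incline)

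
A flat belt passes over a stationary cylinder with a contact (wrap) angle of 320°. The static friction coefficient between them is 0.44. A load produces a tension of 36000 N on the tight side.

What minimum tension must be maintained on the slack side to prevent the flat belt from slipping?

T_min ≈ 3080 N

Capstan equation at impending slip: T_tight/T_slack = e^{μβ}.
β = 320° = 5.585 rad; e^{μβ} = e^{0.44×5.585} = 11.67.
T_slack = T_tight / e^{μβ} = 36000 / 11.67 = 3080 N.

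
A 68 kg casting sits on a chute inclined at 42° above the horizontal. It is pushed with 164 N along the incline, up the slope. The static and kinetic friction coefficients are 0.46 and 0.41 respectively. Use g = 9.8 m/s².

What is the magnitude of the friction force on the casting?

f ≈ 203 N (up the incline)

The normal reaction is N = m g cos θ = 495.2 N.
For equilibrium along the incline the friction force must supply f = m g sin θ − P = 445.9 − 164 = 281.9 N (positive meaning up-slope).
The static-friction ceiling is μ_s N = 0.46 × 495.2 = 227.8 N.
|281.9| exceeds 227.8 N, so the casting slips down-slope; friction is kinetic, f = μ_k N = 0.41×495.2 = 203 N.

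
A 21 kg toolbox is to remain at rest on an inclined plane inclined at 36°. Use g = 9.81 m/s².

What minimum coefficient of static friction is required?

At the slip threshold m g sin θ = μ_s m g cos θ, so μ_s,min = tan θ.
μ_s,min = tan 36° = 0.727.

μ_s,min ≈ 0.727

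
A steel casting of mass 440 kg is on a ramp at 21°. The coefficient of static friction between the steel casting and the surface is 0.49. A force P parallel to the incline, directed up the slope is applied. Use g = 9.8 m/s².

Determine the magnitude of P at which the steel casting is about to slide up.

At impending motion up the slope, friction acts down-slope at its limit: f = μ_s N.
P is parallel to the surface, so N = m g cos θ = 4030 N.
Along the incline: P = m g sin θ + μ_s N = 1550 + 0.49×4030 = 3520 N.

P ≈ 3520 N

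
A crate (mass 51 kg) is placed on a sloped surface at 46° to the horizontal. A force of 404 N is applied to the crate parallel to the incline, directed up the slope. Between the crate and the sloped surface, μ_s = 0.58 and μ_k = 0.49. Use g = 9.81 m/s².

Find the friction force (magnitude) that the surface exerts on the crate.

Perpendicular to the surface, N = m g cos θ = 51·9.81·cos 46° = 347.5 N.
Parallel to the incline, ΣF = 0 gives f = m g sin θ − P = 359.9 − 404 = -44.11 N (up-slope positive).
The static-friction ceiling is μ_s N = 0.58 × 347.5 = 201.6 N.
Since |-44.11| ≤ 201.6 N, static friction is sufficient; f equals the required value, not μ_s N.

f ≈ 44.1 N (down the incline)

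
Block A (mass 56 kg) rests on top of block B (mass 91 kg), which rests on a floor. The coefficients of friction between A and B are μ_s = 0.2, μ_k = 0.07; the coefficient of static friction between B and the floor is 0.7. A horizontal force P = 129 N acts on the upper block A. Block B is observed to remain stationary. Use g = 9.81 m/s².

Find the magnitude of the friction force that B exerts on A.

f ≈ 38.5 N

Normal force at the A–B interface: N₁ = m_A g = 549.4 N.
Maximum static friction on A from B: μ_s N₁ = 0.2×549.4 = 109.9 N.
P = 129 N exceeds that limit, so A slips over B and the interface friction becomes kinetic: f₁ = μ_k N₁ = 0.07×549.4 = 38.5 N.
B experiences an equal 38.5 N forward from A (third law). B is in equilibrium, so the floor supplies f₂ = 38.5 N of static friction (limit μ_s(m_A+m_B)g = 1009 N, not exceeded).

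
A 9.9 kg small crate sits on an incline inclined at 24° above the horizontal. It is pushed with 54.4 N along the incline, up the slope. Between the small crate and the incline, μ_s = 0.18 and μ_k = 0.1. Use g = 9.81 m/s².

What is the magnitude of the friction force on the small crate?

f ≈ 14.9 N (down the incline)

Perpendicular to the surface, N = m g cos θ = 9.9·9.81·cos 24° = 88.72 N.
For equilibrium along the incline the friction force must supply f = m g sin θ − P = 39.5 − 54.4 = -14.9 N (positive meaning up-slope).
The static-friction ceiling is μ_s N = 0.18 × 88.72 = 15.97 N.
Since |-14.9| ≤ 15.97 N, no slip — friction simply equals what equilibrium demands.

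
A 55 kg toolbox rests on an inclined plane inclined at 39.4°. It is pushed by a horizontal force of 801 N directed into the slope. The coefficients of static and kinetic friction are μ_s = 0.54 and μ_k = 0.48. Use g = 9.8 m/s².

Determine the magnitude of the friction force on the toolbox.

Normal direction: N = m g cos θ + P sin θ = 924.9 N.
Parallel to the incline: P cos θ − m g sin θ = 619 − 342.1 = 276.8 N; the friction needed to balance this is 276.8 N acting down the slope.
The limit of static friction is μ_s N = 499.5 N.
|f_req| = 276.8 ≤ 499.5 N → the toolbox is in equilibrium; friction equals the required value.

f ≈ 277 N (down the incline)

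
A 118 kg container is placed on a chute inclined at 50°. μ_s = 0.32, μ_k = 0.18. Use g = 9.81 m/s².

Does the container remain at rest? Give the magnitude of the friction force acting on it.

f ≈ 134 N

N = m g cos θ = 744 N.
Down-slope weight component: m g sin θ = 887 N.
μ_s N = 238 N.
887 > 238 N, so it slides; kinetic friction f = μ_k N = 0.18×744 = 134 N.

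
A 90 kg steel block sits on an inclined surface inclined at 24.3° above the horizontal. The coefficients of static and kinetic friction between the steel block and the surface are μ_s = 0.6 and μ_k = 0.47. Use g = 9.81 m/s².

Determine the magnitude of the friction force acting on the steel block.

Perpendicular to the surface, N = m g cos θ = 90·9.81·cos 24.3° = 804.7 N.
Along the slope the weight component is m g sin θ = 363.3 N; friction must supply exactly this, acting up-slope.
The static-friction ceiling is μ_s N = 0.6 × 804.7 = 482.8 N.
Since |363.3| ≤ 482.8 N, no slip — friction simply equals what equilibrium demands.

f ≈ 363 N (up the incline)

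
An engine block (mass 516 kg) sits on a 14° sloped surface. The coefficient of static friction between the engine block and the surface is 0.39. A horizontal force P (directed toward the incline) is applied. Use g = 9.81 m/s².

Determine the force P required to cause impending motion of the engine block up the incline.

At impending motion up the slope, friction acts down-slope at its limit: f = μ_s N.
Perpendicular to the incline: N = m g cos θ + P sin θ.
Along the incline: P cos θ = m g sin θ + μ_s N = m g sin θ + μ_s (m g cos θ + P sin θ).
Solving, P (cos θ − μ_s sin θ) = m g (sin θ + μ_s cos θ), so P = 516×9.81×(sin 14° + 0.39 cos 14°)/(cos 14° − 0.39 sin 14°) = 5060×0.6203/0.8759 = 3580 N.

P ≈ 3580 N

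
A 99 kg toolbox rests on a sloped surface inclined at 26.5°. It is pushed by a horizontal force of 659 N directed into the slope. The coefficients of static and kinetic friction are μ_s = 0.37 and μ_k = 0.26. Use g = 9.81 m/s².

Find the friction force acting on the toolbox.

f ≈ 156 N (down the incline)

Normal direction: N = m g cos θ + P sin θ = 1163 N.
Parallel to the incline: P cos θ − m g sin θ = 589.8 − 433.3 = 156.4 N; the friction needed to balance this is 156.4 N acting down the slope.
The limit of static friction is μ_s N = 430.4 N.
Since 156.4 N is within the 430.4 N limit, the toolbox stays put and friction is exactly 156 N.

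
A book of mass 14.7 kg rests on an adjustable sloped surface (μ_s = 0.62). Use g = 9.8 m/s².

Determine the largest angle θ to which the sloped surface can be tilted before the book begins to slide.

θ_max ≈ 31.8°

At the slip threshold, m g sin θ = μ_s · m g cos θ, so tan θ = μ_s.
θ_max = arctan(0.62) = 31.8°.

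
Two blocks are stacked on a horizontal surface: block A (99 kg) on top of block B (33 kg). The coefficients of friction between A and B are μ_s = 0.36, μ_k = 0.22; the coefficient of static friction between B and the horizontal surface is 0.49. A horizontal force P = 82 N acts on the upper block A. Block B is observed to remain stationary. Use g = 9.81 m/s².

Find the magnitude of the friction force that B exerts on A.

f ≈ 82 N

The normal force B exerts on A is simply A's weight, N₁ = 971.2 N.
Maximum static friction on A from B: μ_s N₁ = 0.36×971.2 = 349.6 N.
P = 82 N is within that limit, so A and B move together (both at rest); the A–B friction is simply f₁ = P = 82 N.
B experiences an equal 82 N forward from A (third law). B is in equilibrium, so the floor supplies f₂ = 82 N of static friction (limit μ_s(m_A+m_B)g = 634.5 N, not exceeded).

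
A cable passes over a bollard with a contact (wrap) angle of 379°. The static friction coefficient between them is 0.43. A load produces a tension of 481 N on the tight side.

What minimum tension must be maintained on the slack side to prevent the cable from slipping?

T_min ≈ 28 N

Capstan equation at impending slip: T_tight/T_slack = e^{μβ}.
β = 379° = 6.615 rad; e^{μβ} = e^{0.43×6.615} = 17.19.
T_slack = T_tight / e^{μβ} = 481 / 17.19 = 28 N.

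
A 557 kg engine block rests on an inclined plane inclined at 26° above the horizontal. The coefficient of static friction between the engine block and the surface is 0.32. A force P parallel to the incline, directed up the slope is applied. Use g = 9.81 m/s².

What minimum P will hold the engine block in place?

P_min ≈ 824 N

The engine block tends to slide down (tan θ > μ_s), so at the point of impending slip friction acts up-slope at its limit: f = μ_s N.
P is parallel to the surface, so N = m g cos θ = 4910 N.
Along the incline: P + μ_s N = m g sin θ, so P = 2400 − 0.32×4910 = 824 N.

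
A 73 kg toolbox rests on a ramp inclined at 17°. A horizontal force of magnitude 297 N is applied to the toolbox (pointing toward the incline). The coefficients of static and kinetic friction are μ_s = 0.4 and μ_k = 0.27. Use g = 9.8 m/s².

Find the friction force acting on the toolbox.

Resolve perpendicular to the incline: N = m g cos θ + P sin θ = 73×9.8×cos 17° + 297×sin 17° = 771 N.
Parallel to the incline: P cos θ − m g sin θ = 284 − 209.2 = 74.86 N; the friction needed to balance this is 74.86 N acting down the slope.
Maximum static friction: μ_s N = 0.4 × 771 = 308.4 N.
|f_req| = 74.86 ≤ 308.4 N → the toolbox is in equilibrium; friction equals the required value.

f ≈ 74.9 N (down the incline)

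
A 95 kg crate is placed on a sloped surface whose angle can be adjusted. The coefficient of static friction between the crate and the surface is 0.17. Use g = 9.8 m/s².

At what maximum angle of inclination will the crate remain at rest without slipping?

At the slip threshold, m g sin θ = μ_s · m g cos θ, so tan θ = μ_s.
θ_max = arctan(0.17) = 9.65°.

θ_max ≈ 9.65°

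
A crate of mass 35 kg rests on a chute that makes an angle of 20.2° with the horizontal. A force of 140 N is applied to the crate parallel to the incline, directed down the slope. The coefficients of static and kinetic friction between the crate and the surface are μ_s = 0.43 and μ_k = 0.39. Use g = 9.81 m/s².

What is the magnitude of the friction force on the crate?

The normal reaction is N = m g cos θ = 322.2 N.
Parallel to the incline, ΣF = 0 gives f = m g sin θ + P = 118.6 + 140 = 258.6 N (up-slope positive).
Static friction can supply at most μ_s N = 138.6 N.
Since |258.6| > 138.6 N, static friction cannot hold it; the crate slides down the incline and kinetic friction applies: f = μ_k N = 0.39 × 322.2 = 126 N.

f ≈ 126 N (up the incline)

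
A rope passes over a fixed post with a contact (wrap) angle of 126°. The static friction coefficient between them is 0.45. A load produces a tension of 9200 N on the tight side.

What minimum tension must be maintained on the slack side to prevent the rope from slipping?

Capstan equation at impending slip: T_tight/T_slack = e^{μβ}.
β = 126° = 2.199 rad; e^{μβ} = e^{0.45×2.199} = 2.69.
T_slack = T_tight / e^{μβ} = 9200 / 2.69 = 3420 N.

T_min ≈ 3420 N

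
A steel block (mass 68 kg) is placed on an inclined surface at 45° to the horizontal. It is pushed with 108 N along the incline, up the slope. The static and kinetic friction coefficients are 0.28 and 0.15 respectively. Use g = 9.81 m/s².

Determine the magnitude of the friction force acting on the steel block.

The normal reaction is N = m g cos θ = 471.7 N.
Parallel to the incline, ΣF = 0 gives f = m g sin θ − P = 471.7 − 108 = 363.7 N (up-slope positive).
Maximum static friction available: μ_s N = 0.28 × 471.7 = 132.1 N.
|363.7| exceeds 132.1 N, so the steel block slips down-slope; friction is kinetic, f = μ_k N = 0.15×471.7 = 70.8 N.

f ≈ 70.8 N (up the incline)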